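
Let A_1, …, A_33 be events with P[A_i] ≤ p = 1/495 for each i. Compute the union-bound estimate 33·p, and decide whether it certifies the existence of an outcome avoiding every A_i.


Union bound: P[∪_{i=1}^{33} A_i] ≤ Σ_i P[A_i] ≤ 33·p = 33·(1/495) = 1/15.
Numerically: 1/15 ≈ 0.0666667.
Is 1/15 < 1? YES.
Since P[∪ A_i] ≤ 1/15 < 1, the complement has P[∩ A_i^c] ≥ 1 − 1/15 = 14/15 > 0, so some outcome avoids every A_i.

33·p = 1/15 ≈ 0.0666667; existence CERTIFIED by the union bound.


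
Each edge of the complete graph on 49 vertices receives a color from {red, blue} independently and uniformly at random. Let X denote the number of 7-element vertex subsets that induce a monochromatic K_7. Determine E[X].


Let X = Σ_S X_S over the C(49, 7) = 85900584 subsets S of size 7, where X_S = 1 if the K_7 on S is monochromatic.
For a fixed S, the K_7 on S has C(7, 2) = 21 edges. P[all 21 edges red] = (1/2)^21, and likewise for blue, so P[monochromatic] = 2·(1/2)^21 = 2^{1 − 21} = 1/1048576.
By linearity of expectation: E[X] = C(49, 7) · 2^{1 − 21} = 85900584 · 1/1048576 = 10737573/131072.
Numerically: E[X] ≈ 81.9212.

E[X] = C(49,7)·2^(1−C(7,2)) = 10737573/131072 ≈ 81.9212.


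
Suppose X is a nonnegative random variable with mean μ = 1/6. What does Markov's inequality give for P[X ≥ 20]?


μ = E[X] = 1/6, a = 20.
Markov: P[X ≥ 20] ≤ μ/a = (1/6)/20 = 1/120.
Numerically: ≈ 0.008.
(Since a = 20 > μ = 0.167, the bound 1/120 is < 1 and informative.)

P[X ≥ 20] ≤ 1/120 ≈ 0.008.


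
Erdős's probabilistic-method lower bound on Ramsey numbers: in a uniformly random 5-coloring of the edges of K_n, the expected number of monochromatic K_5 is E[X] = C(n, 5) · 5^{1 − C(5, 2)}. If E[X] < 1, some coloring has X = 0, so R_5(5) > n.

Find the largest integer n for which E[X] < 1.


We need C(n, 5) · 5^{1 − 10} < 1, i.e. C(n, 5) < 5^{10 − 1} = 1953125.
Check values of n near the boundary:
  n = 46: C(46, 5) = 1370754; 1370754 < 1953125? YES
  n = 47: C(47, 5) = 1533939; 1533939 < 1953125? YES
  n = 48: C(48, 5) = 1712304; 1712304 < 1953125? YES
  n = 49: C(49, 5) = 1906884; 1906884 < 1953125? YES
  n = 50: C(50, 5) = 2118760; 2118760 < 1953125? NO
The largest n with C(n, 5) < 1953125 is n = 49 (where E[X] = 1906884/1953125 ≈ 0.97632). Hence R_5(5) > 49, i.e. R_5(5) ≥ 50.

Largest n = 49; hence R_5(5) > 49.


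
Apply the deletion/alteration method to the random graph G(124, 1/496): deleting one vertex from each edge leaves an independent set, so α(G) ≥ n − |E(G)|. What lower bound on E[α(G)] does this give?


E[|E(G)|] = C(124, 2)·p = 7626 · (1/496) = 123/8.
E[α(G)] ≥ n − E[|E(G)|] = 124 − 123/8 = 869/8.
Numerically: ≈ 108.62500.
(This is only a lower bound; the true E[α(G)] may be larger.)

E[α(G)] ≥ 869/8 ≈ 108.62500.


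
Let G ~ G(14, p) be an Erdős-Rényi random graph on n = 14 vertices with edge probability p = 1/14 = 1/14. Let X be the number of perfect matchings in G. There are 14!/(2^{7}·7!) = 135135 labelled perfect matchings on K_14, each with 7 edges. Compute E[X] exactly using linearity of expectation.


K_14 has 14!/(2^{7}·7!) = 135135 labelled perfect matchings.
For each such perfect matching H, let X_H = 1 if all 7 edges of H are present in G. Then P[X_H = 1] = p^{7} = (1/14)^{7} = 1/105413504.
Summing the indicators: E[X] = Σ_H E[X_H] = 135135 · p^{7} = 135135 · 1/105413504 = 19305/15059072.
Numerically: E[X] ≈ 0.00128.

E[X] = 135135 · (1/14)^{7} = 19305/15059072 ≈ 0.00128.


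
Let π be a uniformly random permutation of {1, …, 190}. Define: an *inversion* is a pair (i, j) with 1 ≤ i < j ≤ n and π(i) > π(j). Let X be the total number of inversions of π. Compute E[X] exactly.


Write X = Σ X_I over the C(190, 2) = 17955 pairs i < j, with X_I the indicator of one inversion.
There are 17955 indicators.
For each fixed pair i < j, the values π(i) and π(j) are two distinct elements of {1, …, 190} in uniformly random order; by symmetry P[π(i) > π(j)] = 1/2.
By linearity: E[X] = 17955 · (1/2) = C(190, 2) · (1/2) = 17955/2 = 17955/2 ≈ 8977.50000.

E[X] = 17955/2 = 8977.50000.


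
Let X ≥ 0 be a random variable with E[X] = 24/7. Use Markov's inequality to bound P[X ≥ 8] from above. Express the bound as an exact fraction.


μ = E[X] = 24/7, a = 8.
Markov: P[X ≥ 8] ≤ μ/a = (24/7)/8 = 3/7.
Numerically: ≈ 0.4286.
(Since a = 8 > μ = 3.4286, the bound 3/7 is < 1 and informative.)

P[X ≥ 8] ≤ 3/7 ≈ 0.4286.


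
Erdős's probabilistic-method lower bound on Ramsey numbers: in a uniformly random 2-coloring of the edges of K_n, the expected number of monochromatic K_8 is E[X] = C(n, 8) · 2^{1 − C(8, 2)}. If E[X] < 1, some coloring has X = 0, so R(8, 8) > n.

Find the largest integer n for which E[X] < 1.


We need C(n, 8) · 2^{1 − 28} < 1, i.e. C(n, 8) < 2^{28 − 1} = 134217728.
Check values of n near the boundary:
  n = 38: C(38, 8) = 48903492; 48903492 < 134217728? YES
  n = 39: C(39, 8) = 61523748; 61523748 < 134217728? YES
  n = 40: C(40, 8) = 76904685; 76904685 < 134217728? YES
  n = 41: C(41, 8) = 95548245; 95548245 < 134217728? YES
  n = 42: C(42, 8) = 118030185; 118030185 < 134217728? YES
  n = 43: C(43, 8) = 145008513; 145008513 < 134217728? NO
  n = 44: C(44, 8) = 177232627; 177232627 < 134217728? NO
  n = 45: C(45, 8) = 215553195; 215553195 < 134217728? NO
The largest n with C(n, 8) < 134217728 is n = 42 (where E[X] = 118030185/134217728 ≈ 0.879393). Hence R(8, 8) > 42, i.e. R(8, 8) ≥ 43.

Largest n = 42; hence R(8, 8) > 42.


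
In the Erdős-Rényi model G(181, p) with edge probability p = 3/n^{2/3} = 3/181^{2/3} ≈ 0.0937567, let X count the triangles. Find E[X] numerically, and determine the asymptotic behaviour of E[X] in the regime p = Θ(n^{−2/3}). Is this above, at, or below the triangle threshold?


Number of potential triangles: C(181, 3) = 971970.
Each occurs with probability p³ ≈ (0.0937567)³ ≈ 8.24150667e-04.
By linearity: E[X] = C(181, 3)·p³ ≈ 971970 · 8.24150667e-04 ≈ 801.049724.
Since α = 2/3 < 1, p = c/n^{2/3} ≫ 1/n is above the triangle threshold p ~ 1/n. Asymptotically E[X] ~ (c³/6)·n^{3(1−α)} = (3³/6)·n^{1} → ∞; triangles are abundant w.h.p.

E[X] ≈ 801.049724; in regime p = Θ(1/n^{2/3}) E[X] diverges (above the triangle threshold p ~ 1/n).


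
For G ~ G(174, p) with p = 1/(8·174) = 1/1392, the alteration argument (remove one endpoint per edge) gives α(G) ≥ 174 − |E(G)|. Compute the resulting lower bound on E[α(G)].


E[|E(G)|] = C(174, 2)·p = 15051 · (1/1392) = 173/16.
E[α(G)] ≥ n − E[|E(G)|] = 174 − 173/16 = 2611/16.
Numerically: ≈ 163.187500.
(This is only a lower bound; the true E[α(G)] may be larger.)

E[α(G)] ≥ 2611/16 ≈ 163.187500.


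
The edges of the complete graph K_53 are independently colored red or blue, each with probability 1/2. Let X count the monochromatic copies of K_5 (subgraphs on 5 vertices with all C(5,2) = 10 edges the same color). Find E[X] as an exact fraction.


Let X = Σ_S X_S over the C(53, 5) = 2869685 subsets S of size 5, where X_S = 1 if the K_5 on S is monochromatic.
For a fixed S, the K_5 on S has C(5, 2) = 10 edges. P[all 10 edges red] = (1/2)^10, and likewise for blue, so P[monochromatic] = 2·(1/2)^10 = 2^{1 − 10} = 1/512.
Summing: E[X] = C(53, 5) · 2^{1 − 10} = 2869685 · 1/512 = 2869685/512.
Numerically: E[X] ≈ 5604.85352.

E[X] = C(53,5)·2^(1−C(5,2)) = 2869685/512 ≈ 5604.85352.


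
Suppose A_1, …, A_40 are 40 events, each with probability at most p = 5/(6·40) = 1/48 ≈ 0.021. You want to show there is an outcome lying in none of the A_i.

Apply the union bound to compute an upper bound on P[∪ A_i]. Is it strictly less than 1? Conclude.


Union bound: P[∪_{i=1}^{40} A_i] ≤ Σ_i P[A_i] ≤ 40·p = 40·(1/48) = 5/6.
Numerically: 5/6 ≈ 0.833.
Is 5/6 < 1? YES.
Since P[∪ A_i] ≤ 5/6 < 1, the complement has P[∩ A_i^c] ≥ 1 − 5/6 = 1/6 > 0, so some outcome avoids every A_i.

40·p = 5/6 ≈ 0.833; existence CERTIFIED by the union bound.


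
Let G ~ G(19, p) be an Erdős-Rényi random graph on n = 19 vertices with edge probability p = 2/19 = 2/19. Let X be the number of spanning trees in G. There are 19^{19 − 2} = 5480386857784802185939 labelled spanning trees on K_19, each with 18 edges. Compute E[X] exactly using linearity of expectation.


K_19 has 19^{19 − 2} = 5480386857784802185939 labelled spanning trees.
For each such spanning tree H, let X_H = 1 if all 18 edges of H are present in G. Then P[X_H = 1] = p^{18} = (2/19)^{18} = 262144/104127350297911241532841.
Summing the indicators: E[X] = Σ_H E[X_H] = 5480386857784802185939 · p^{18} = 5480386857784802185939 · 262144/104127350297911241532841 = 262144/19.
Numerically: E[X] ≈ 13797.

E[X] = 5480386857784802185939 · (2/19)^{18} = 262144/19 ≈ 13797.


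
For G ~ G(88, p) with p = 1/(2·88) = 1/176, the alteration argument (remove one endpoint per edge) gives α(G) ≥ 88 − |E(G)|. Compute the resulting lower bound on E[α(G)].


E[|E(G)|] = C(88, 2)·p = 3828 · (1/176) = 87/4.
E[α(G)] ≥ n − E[|E(G)|] = 88 − 87/4 = 265/4.
Numerically: ≈ 66.2500.
(This is only a lower bound; the true E[α(G)] may be larger.)

E[α(G)] ≥ 265/4 ≈ 66.2500.


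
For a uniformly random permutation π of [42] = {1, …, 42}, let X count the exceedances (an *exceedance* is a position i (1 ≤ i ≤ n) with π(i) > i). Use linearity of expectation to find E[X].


Write X = Σ_{i=1}^{42} X_i, where X_i = 1_{π(i) > i}.
For each fixed i, π(i) is uniform over {1, …, 42} (marginal of a uniform permutation), so P[π(i) > i] = (n − i)/n. Summing: Σ_{i=1}^{42} (n − i)/n = (0 + 1 + … + 41)/42 = 42(42 − 1)/(2·42) = (42 − 1)/2.
Hence E[X] = Σ_{i=1}^{42} (42 − i)/42 = 41/2 ≈ 20.500.

E[X] = 41/2 = 20.500.


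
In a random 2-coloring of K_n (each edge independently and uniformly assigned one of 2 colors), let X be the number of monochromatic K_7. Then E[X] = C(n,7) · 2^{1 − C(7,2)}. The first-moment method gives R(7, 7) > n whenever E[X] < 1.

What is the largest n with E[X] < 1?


We need C(n, 7) · 2^{1 − 21} < 1, i.e. C(n, 7) < 2^{21 − 1} = 1048576.
Check values of n near the boundary:
  n = 23: C(23, 7) = 245157; 245157 < 1048576? YES
  n = 24: C(24, 7) = 346104; 346104 < 1048576? YES
  n = 25: C(25, 7) = 480700; 480700 < 1048576? YES
  n = 26: C(26, 7) = 657800; 657800 < 1048576? YES
  n = 27: C(27, 7) = 888030; 888030 < 1048576? YES
  n = 28: C(28, 7) = 1184040; 1184040 < 1048576? NO
  n = 29: C(29, 7) = 1560780; 1560780 < 1048576? NO
  n = 30: C(30, 7) = 2035800; 2035800 < 1048576? NO
The largest n with C(n, 7) < 1048576 is n = 27 (where E[X] = 444015/524288 ≈ 0.8469). Hence R(7, 7) > 27, i.e. R(7, 7) ≥ 28.

Largest n = 27; hence R(7, 7) > 27.


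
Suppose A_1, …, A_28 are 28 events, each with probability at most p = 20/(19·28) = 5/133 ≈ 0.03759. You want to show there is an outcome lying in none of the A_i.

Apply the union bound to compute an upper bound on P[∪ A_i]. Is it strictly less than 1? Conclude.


Union bound: P[∪_{i=1}^{28} A_i] ≤ Σ_i P[A_i] ≤ 28·p = 28·(5/133) = 20/19.
Numerically: 20/19 ≈ 1.05263.
Is 20/19 < 1? NO.
Since the bound 20/19 is ≥ 1, the union bound is uninformative here; it does NOT by itself certify existence.

28·p = 20/19 ≈ 1.05263; existence NOT certified by the union bound.


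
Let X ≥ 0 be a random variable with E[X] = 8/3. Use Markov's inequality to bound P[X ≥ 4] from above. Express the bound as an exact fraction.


μ = E[X] = 8/3, a = 4.
Markov: P[X ≥ 4] ≤ μ/a = (8/3)/4 = 2/3.
Numerically: ≈ 0.66667.
(Since a = 4 > μ = 2.66667, the bound 2/3 is < 1 and informative.)

P[X ≥ 4] ≤ 2/3 ≈ 0.66667.


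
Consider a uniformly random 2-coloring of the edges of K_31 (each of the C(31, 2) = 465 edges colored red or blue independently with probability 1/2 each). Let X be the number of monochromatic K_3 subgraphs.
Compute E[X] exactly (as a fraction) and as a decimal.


Let X = Σ_S X_S over the C(31, 3) = 4495 subsets S of size 3, where X_S = 1 if the K_3 on S is monochromatic.
For a fixed S, the K_3 on S has C(3, 2) = 3 edges. P[all 3 edges red] = (1/2)^3, and likewise for blue, so P[monochromatic] = 2·(1/2)^3 = 2^{1 − 3} = 1/4.
Summing: E[X] = C(31, 3) · 2^{1 − 3} = 4495 · 1/4 = 4495/4.
Numerically: E[X] ≈ 1123.750.

E[X] = C(31,3)·2^(1−C(3,2)) = 4495/4 ≈ 1123.750.


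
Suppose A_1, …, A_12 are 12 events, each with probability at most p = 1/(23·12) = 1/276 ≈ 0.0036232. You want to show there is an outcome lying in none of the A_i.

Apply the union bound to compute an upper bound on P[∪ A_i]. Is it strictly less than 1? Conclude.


Union bound: P[∪_{i=1}^{12} A_i] ≤ Σ_i P[A_i] ≤ 12·p = 12·(1/276) = 1/23.
Numerically: 1/23 ≈ 0.0434783.
Is 1/23 < 1? YES.
Since P[∪ A_i] ≤ 1/23 < 1, the complement has P[∩ A_i^c] ≥ 1 − 1/23 = 22/23 > 0, so some outcome avoids every A_i.

12·p = 1/23 ≈ 0.0434783; existence CERTIFIED by the union bound.


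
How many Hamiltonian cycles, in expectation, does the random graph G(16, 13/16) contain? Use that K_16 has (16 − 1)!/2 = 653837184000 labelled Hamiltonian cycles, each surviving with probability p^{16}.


K_16 has (16 − 1)!/2 = 653837184000 labelled Hamiltonian cycles.
For each such Hamiltonian cycle H, let X_H = 1 if all 16 edges of H are present in G. Then P[X_H = 1] = p^{16} = (13/16)^{16} = 665416609183179841/18446744073709551616.
Summing the indicators: E[X] = Σ_H E[X_H] = 653837184000 · p^{16} = 653837184000 · 665416609183179841/18446744073709551616 = 424877072202303561918952875/18014398509481984.
Numerically: E[X] ≈ 2.3585e+10.

E[X] = 653837184000 · (13/16)^{16} = 424877072202303561918952875/18014398509481984 ≈ 2.3585e+10.


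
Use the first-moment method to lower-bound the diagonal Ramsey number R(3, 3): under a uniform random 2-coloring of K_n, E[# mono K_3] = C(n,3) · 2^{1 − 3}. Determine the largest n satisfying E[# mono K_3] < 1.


We need C(n, 3) · 2^{1 − 3} < 1, i.e. C(n, 3) < 2^{3 − 1} = 4.
Check values of n near the boundary:
  n = 3: C(3, 3) = 1; 1 < 4? YES
  n = 4: C(4, 3) = 4; 4 < 4? NO
The largest n with C(n, 3) < 4 is n = 3 (where E[X] = 1/4 ≈ 0.25000). Hence R(3, 3) > 3, i.e. R(3, 3) ≥ 4.

Largest n = 3; hence R(3, 3) > 3.


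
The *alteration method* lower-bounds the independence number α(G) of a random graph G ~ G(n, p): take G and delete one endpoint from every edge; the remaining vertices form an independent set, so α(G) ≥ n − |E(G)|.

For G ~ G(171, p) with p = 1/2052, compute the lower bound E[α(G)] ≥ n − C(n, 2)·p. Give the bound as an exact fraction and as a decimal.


E[|E(G)|] = C(171, 2)·p = 14535 · (1/2052) = 85/12.
E[α(G)] ≥ n − E[|E(G)|] = 171 − 85/12 = 1967/12.
Numerically: ≈ 163.917.
(This is only a lower bound; the true E[α(G)] may be larger.)

E[α(G)] ≥ 1967/12 ≈ 163.917.


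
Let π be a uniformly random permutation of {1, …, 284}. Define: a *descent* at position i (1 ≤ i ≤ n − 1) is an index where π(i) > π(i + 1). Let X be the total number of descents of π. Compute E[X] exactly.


Write X = Σ X_I over i = 1, …, 283, with X_I the indicator of one descent.
There are 283 indicators.
For each fixed i, the pair (π(i), π(i+1)) is a uniformly random ordered pair of distinct values from {1, …, 284}; by symmetry P[π(i) > π(i+1)] = 1/2.
By linearity: E[X] = 283 · (1/2) = (284 − 1) · (1/2) = 283/2 ≈ 141.500000.

E[X] = 283/2 = 141.500000.


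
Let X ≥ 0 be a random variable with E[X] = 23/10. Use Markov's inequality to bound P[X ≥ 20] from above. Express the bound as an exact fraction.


μ = E[X] = 23/10, a = 20.
Markov: P[X ≥ 20] ≤ μ/a = (23/10)/20 = 23/200.
Numerically: ≈ 0.115.
(Since a = 20 > μ = 2.300, the bound 23/200 is < 1 and informative.)

P[X ≥ 20] ≤ 23/200 ≈ 0.115.


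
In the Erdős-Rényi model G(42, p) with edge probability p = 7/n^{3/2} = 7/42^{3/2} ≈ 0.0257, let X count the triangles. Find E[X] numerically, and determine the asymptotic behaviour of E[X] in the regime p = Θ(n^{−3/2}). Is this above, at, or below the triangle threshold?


Number of potential triangles: C(42, 3) = 11480.
Each occurs with probability p³ ≈ (0.0257)³ ≈ 1.70087e-05.
By linearity: E[X] = C(42, 3)·p³ ≈ 11480 · 1.70087e-05 ≈ 0.195.
Since α = 3/2 > 1, p = c/n^{3/2} = o(1/n) is below the triangle threshold p ~ 1/n. Asymptotically E[X] ~ (c³/6)·n^{3(1−α)} = (7³/6)·n^{-1.5} → 0, so by Markov's inequality G has no triangles w.h.p.

E[X] ≈ 0.195; in regime p = Θ(1/n^{3/2}) E[X] tends to 0 (below the triangle threshold p ~ 1/n).


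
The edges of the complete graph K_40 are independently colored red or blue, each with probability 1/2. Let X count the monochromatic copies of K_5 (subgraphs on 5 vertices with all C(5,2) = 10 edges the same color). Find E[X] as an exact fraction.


Let X = Σ_S X_S over the C(40, 5) = 658008 subsets S of size 5, where X_S = 1 if the K_5 on S is monochromatic.
For a fixed S, the K_5 on S has C(5, 2) = 10 edges. P[all 10 edges red] = (1/2)^10, and likewise for blue, so P[monochromatic] = 2·(1/2)^10 = 2^{1 − 10} = 1/512.
Summing: E[X] = C(40, 5) · 2^{1 − 10} = 658008 · 1/512 = 82251/64.
Numerically: E[X] ≈ 1285.1719.

E[X] = C(40,5)·2^(1−C(5,2)) = 82251/64 ≈ 1285.1719.


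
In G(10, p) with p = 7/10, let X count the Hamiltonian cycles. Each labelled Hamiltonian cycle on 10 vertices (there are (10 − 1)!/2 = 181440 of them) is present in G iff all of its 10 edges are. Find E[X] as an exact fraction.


K_10 has (10 − 1)!/2 = 181440 labelled Hamiltonian cycles.
For each such Hamiltonian cycle H, let X_H = 1 if all 10 edges of H are present in G. Then P[X_H = 1] = p^{10} = (7/10)^{10} = 282475249/10000000000.
By linearity: E[X] = Σ_H E[X_H] = 181440 · p^{10} = 181440 · 282475249/10000000000 = 160163466183/31250000.
Numerically: E[X] ≈ 5125.

E[X] = 181440 · (7/10)^{10} = 160163466183/31250000 ≈ 5125.


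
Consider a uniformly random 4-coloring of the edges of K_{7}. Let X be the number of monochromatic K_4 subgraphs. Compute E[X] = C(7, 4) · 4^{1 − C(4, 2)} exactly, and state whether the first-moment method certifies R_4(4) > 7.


E[X] = C(7, 4) · 4^{1 − 6} = 35 · 4^{−5} = 35/1024.
As a reduced fraction: E[X] = 35/1024 ≈ 0.03418.
Is E[X] < 1? YES.
Since E[X] < 1, there exists a 4-coloring of K_{7} with no monochromatic K_4; hence R_4(4) > 7.

E[X] = 35/1024 ≈ 0.03418; E[X] < 1, so R_4(4) > 7.


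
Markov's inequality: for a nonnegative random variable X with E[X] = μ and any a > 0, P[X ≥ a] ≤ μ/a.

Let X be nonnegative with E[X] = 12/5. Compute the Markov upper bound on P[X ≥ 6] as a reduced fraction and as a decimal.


μ = E[X] = 12/5, a = 6.
Markov: P[X ≥ 6] ≤ μ/a = (12/5)/6 = 2/5.
Numerically: ≈ 0.40000.
(Since a = 6 > μ = 2.40000, the bound 2/5 is < 1 and informative.)

P[X ≥ 6] ≤ 2/5 ≈ 0.40000.


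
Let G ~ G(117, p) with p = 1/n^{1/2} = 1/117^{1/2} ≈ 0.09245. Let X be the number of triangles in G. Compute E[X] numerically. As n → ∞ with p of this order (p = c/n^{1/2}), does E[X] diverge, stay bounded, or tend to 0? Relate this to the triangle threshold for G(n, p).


Number of potential triangles: C(117, 3) = 260130.
Each occurs with probability p³ ≈ (0.09245)³ ≈ 7.901712e-04.
By linearity: E[X] = C(117, 3)·p³ ≈ 260130 · 7.901712e-04 ≈ 205.5472.
Since α = 1/2 < 1, p = c/n^{1/2} ≫ 1/n is above the triangle threshold p ~ 1/n. Asymptotically E[X] ~ (c³/6)·n^{3(1−α)} = (1³/6)·n^{1.5} → ∞; triangles are abundant w.h.p.

E[X] ≈ 205.5472; in regime p = Θ(1/n^{1/2}) E[X] diverges (above the triangle threshold p ~ 1/n).


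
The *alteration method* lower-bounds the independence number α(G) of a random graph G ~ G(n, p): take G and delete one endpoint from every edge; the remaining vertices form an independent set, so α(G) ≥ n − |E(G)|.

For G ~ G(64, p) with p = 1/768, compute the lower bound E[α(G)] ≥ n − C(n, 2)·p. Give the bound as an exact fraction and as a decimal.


E[|E(G)|] = C(64, 2)·p = 2016 · (1/768) = 21/8.
E[α(G)] ≥ n − E[|E(G)|] = 64 − 21/8 = 491/8.
Numerically: ≈ 61.37500.
(This is only a lower bound; the true E[α(G)] may be larger.)

E[α(G)] ≥ 491/8 ≈ 61.37500.


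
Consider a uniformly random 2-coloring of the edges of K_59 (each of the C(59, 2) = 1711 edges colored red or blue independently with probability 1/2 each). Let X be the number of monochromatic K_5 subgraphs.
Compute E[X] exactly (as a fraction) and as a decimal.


Let X = Σ_S X_S over the C(59, 5) = 5006386 subsets S of size 5, where X_S = 1 if the K_5 on S is monochromatic.
For a fixed S, the K_5 on S has C(5, 2) = 10 edges. P[all 10 edges red] = (1/2)^10, and likewise for blue, so P[monochromatic] = 2·(1/2)^10 = 2^{1 − 10} = 1/512.
By linearity: E[X] = C(59, 5) · 2^{1 − 10} = 5006386 · 1/512 = 2503193/256.
Numerically: E[X] ≈ 9778.0977.

E[X] = C(59,5)·2^(1−C(5,2)) = 2503193/256 ≈ 9778.0977.


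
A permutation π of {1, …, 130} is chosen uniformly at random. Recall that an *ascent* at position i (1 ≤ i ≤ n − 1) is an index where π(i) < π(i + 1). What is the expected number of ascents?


Write X = Σ X_I over i = 1, …, 129, with X_I the indicator of one ascent.
There are 129 indicators.
For each fixed i, the pair (π(i), π(i+1)) is a uniformly random ordered pair of distinct values from {1, …, 130}; by symmetry P[π(i) < π(i+1)] = 1/2.
By linearity: E[X] = 129 · (1/2) = (130 − 1) · (1/2) = 129/2 ≈ 64.5000.

E[X] = 129/2 = 64.5000.


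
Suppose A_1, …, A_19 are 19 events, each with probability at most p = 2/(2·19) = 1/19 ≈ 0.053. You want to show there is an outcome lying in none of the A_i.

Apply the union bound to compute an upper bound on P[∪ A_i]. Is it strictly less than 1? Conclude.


Union bound: P[∪_{i=1}^{19} A_i] ≤ Σ_i P[A_i] ≤ 19·p = 19·(1/19) = 1.
Numerically: 1 ≈ 1.000.
Is 1 < 1? NO.
Since the bound 1 is ≥ 1, the union bound is uninformative here; it does NOT by itself certify existence.

19·p = 1 ≈ 1.000; existence NOT certified by the union bound.


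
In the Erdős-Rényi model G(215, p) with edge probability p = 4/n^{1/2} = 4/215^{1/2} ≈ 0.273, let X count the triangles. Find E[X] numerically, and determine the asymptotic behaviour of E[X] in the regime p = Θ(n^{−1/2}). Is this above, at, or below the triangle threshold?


Number of potential triangles: C(215, 3) = 1633355.
Each occurs with probability p³ ≈ (0.273)³ ≈ 2.03012e-02.
By linearity: E[X] = C(215, 3)·p³ ≈ 1633355 · 2.03012e-02 ≈ 33159.110.
Since α = 1/2 < 1, p = c/n^{1/2} ≫ 1/n is above the triangle threshold p ~ 1/n. Asymptotically E[X] ~ (c³/6)·n^{3(1−α)} = (4³/6)·n^{1.5} → ∞; triangles are abundant w.h.p.

E[X] ≈ 33159.110; in regime p = Θ(1/n^{1/2}) E[X] diverges (above the triangle threshold p ~ 1/n).


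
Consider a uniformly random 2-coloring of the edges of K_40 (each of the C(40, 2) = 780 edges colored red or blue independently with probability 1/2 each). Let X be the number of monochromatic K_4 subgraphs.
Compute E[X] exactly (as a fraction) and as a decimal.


Let X = Σ_S X_S over the C(40, 4) = 91390 subsets S of size 4, where X_S = 1 if the K_4 on S is monochromatic.
For a fixed S, the K_4 on S has C(4, 2) = 6 edges. P[all 6 edges red] = (1/2)^6, and likewise for blue, so P[monochromatic] = 2·(1/2)^6 = 2^{1 − 6} = 1/32.
By linearity: E[X] = C(40, 4) · 2^{1 − 6} = 91390 · 1/32 = 45695/16.
Numerically: E[X] ≈ 2855.937500.

E[X] = C(40,4)·2^(1−C(4,2)) = 45695/16 ≈ 2855.937500.


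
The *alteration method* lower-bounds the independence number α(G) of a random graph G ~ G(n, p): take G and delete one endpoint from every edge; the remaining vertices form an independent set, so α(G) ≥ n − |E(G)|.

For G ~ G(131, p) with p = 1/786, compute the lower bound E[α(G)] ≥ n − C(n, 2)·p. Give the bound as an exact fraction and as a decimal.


E[|E(G)|] = C(131, 2)·p = 8515 · (1/786) = 65/6.
E[α(G)] ≥ n − E[|E(G)|] = 131 − 65/6 = 721/6.
Numerically: ≈ 120.16667.
(This is only a lower bound; the true E[α(G)] may be larger.)

E[α(G)] ≥ 721/6 ≈ 120.16667.


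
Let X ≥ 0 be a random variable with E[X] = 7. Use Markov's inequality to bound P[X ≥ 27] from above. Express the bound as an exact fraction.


μ = E[X] = 7, a = 27.
Markov: P[X ≥ 27] ≤ μ/a = (7)/27 = 7/27.
Numerically: ≈ 0.2593.
(Since a = 27 > μ = 7.0000, the bound 7/27 is < 1 and informative.)

P[X ≥ 27] ≤ 7/27 ≈ 0.2593.


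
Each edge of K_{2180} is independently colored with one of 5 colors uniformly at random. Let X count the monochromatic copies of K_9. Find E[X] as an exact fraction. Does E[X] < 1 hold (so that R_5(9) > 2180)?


E[X] = C(2180, 9) · 5^{1 − 36} = 3014145651459519573444800 · 5^{−35} = 3014145651459519573444800/2910383045673370361328125.
As a reduced fraction: E[X] = 120565826058380782937792/116415321826934814453125 ≈ 1.0357.
Is E[X] < 1? NO.
Since E[X] ≥ 1, the first-moment bound is inconclusive at n = 2180; it does NOT by itself certify R_5(9) > 2180.

E[X] = 120565826058380782937792/116415321826934814453125 ≈ 1.0357; E[X] ≥ 1; first-moment method inconclusive here.


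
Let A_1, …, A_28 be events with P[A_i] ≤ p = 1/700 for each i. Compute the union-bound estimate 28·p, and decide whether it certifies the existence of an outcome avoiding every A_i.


Union bound: P[∪_{i=1}^{28} A_i] ≤ Σ_i P[A_i] ≤ 28·p = 28·(1/700) = 1/25.
Numerically: 1/25 ≈ 0.040000.
Is 1/25 < 1? YES.
Since P[∪ A_i] ≤ 1/25 < 1, the complement has P[∩ A_i^c] ≥ 1 − 1/25 = 24/25 > 0, so some outcome avoids every A_i.

28·p = 1/25 ≈ 0.040000; existence CERTIFIED by the union bound.


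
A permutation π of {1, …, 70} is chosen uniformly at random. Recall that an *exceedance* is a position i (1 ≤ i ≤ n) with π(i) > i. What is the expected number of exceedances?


Write X = Σ_{i=1}^{70} X_i, where X_i = 1_{π(i) > i}.
For each fixed i, π(i) is uniform over {1, …, 70} (marginal of a uniform permutation), so P[π(i) > i] = (n − i)/n. Summing: Σ_{i=1}^{70} (n − i)/n = (0 + 1 + … + 69)/70 = 70(70 − 1)/(2·70) = (70 − 1)/2.
Hence E[X] = Σ_{i=1}^{70} (70 − i)/70 = 69/2 ≈ 34.500000.

E[X] = 69/2 = 34.500000.


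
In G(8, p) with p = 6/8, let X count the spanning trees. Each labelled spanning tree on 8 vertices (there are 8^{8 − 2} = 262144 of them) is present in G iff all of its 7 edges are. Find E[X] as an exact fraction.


K_8 has 8^{8 − 2} = 262144 labelled spanning trees.
For each such spanning tree H, let X_H = 1 if all 7 edges of H are present in G. Then P[X_H = 1] = p^{7} = (3/4)^{7} = 2187/16384.
Summing the indicators: E[X] = Σ_H E[X_H] = 262144 · p^{7} = 262144 · 2187/16384 = 34992.
Numerically: E[X] ≈ 34992.

E[X] = 262144 · (3/4)^{7} = 34992 ≈ 34992.


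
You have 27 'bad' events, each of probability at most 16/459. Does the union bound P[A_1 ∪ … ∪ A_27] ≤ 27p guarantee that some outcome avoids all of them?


Union bound: P[∪_{i=1}^{27} A_i] ≤ Σ_i P[A_i] ≤ 27·p = 27·(16/459) = 16/17.
Numerically: 16/17 ≈ 0.941.
Is 16/17 < 1? YES.
Since P[∪ A_i] ≤ 16/17 < 1, the complement has P[∩ A_i^c] ≥ 1 − 16/17 = 1/17 > 0, so some outcome avoids every A_i.

27·p = 16/17 ≈ 0.941; existence CERTIFIED by the union bound.


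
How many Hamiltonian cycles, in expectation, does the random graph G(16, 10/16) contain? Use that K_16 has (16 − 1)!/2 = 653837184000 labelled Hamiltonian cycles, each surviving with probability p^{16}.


K_16 has (16 − 1)!/2 = 653837184000 labelled Hamiltonian cycles.
For each such Hamiltonian cycle H, let X_H = 1 if all 16 edges of H are present in G. Then P[X_H = 1] = p^{16} = (5/8)^{16} = 152587890625/281474976710656.
By linearity: E[X] = Σ_H E[X_H] = 653837184000 · p^{16} = 653837184000 · 152587890625/281474976710656 = 97429332733154296875/274877906944.
Numerically: E[X] ≈ 3.54e+08.

E[X] = 653837184000 · (5/8)^{16} = 97429332733154296875/274877906944 ≈ 3.54e+08.


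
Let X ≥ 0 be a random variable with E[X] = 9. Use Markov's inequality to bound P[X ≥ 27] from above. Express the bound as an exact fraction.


μ = E[X] = 9, a = 27.
Markov: P[X ≥ 27] ≤ μ/a = (9)/27 = 1/3.
Numerically: ≈ 0.333.
(Since a = 27 > μ = 9.000, the bound 1/3 is < 1 and informative.)

P[X ≥ 27] ≤ 1/3 ≈ 0.333.


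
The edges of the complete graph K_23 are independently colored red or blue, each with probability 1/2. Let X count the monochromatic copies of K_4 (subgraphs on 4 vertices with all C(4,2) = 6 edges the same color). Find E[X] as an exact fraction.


Let X = Σ_S X_S over the C(23, 4) = 8855 subsets S of size 4, where X_S = 1 if the K_4 on S is monochromatic.
For a fixed S, the K_4 on S has C(4, 2) = 6 edges. P[all 6 edges red] = (1/2)^6, and likewise for blue, so P[monochromatic] = 2·(1/2)^6 = 2^{1 − 6} = 1/32.
By linearity of expectation: E[X] = C(23, 4) · 2^{1 − 6} = 8855 · 1/32 = 8855/32.
Numerically: E[X] ≈ 276.718750.

E[X] = C(23,4)·2^(1−C(4,2)) = 8855/32 ≈ 276.718750.


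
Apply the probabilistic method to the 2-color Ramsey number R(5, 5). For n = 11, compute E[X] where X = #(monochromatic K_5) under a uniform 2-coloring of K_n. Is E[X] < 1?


E[X] = C(11, 5) · 2^{1 − 10} = 462 · 2^{−9} = 462/512.
As a reduced fraction: E[X] = 231/256 ≈ 0.9023438.
Is E[X] < 1? YES.
Since E[X] < 1, there exists a 2-coloring of K_{11} with no monochromatic K_5; hence R(5, 5) > 11.

E[X] = 231/256 ≈ 0.9023438; E[X] < 1, so R(5, 5) > 11.


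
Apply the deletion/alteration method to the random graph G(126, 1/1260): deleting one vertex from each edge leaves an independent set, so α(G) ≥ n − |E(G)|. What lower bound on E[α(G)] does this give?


E[|E(G)|] = C(126, 2)·p = 7875 · (1/1260) = 25/4.
E[α(G)] ≥ n − E[|E(G)|] = 126 − 25/4 = 479/4.
Numerically: ≈ 119.750.
(This is only a lower bound; the true E[α(G)] may be larger.)

E[α(G)] ≥ 479/4 ≈ 119.750.


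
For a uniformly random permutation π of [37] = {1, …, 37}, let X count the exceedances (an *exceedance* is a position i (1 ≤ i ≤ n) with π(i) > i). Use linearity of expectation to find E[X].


Write X = Σ_{i=1}^{37} X_i, where X_i = 1_{π(i) > i}.
For each fixed i, π(i) is uniform over {1, …, 37} (marginal of a uniform permutation), so P[π(i) > i] = (n − i)/n. Summing: Σ_{i=1}^{37} (n − i)/n = (0 + 1 + … + 36)/37 = 37(37 − 1)/(2·37) = (37 − 1)/2.
Hence E[X] = Σ_{i=1}^{37} (37 − i)/37 = 18 ≈ 18.000000.

E[X] = 18 = 18.000000.


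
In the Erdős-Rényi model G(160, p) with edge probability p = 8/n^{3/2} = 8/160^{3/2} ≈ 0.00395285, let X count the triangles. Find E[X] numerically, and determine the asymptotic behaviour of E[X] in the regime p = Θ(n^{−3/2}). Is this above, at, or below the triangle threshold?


Number of potential triangles: C(160, 3) = 669920.
Each occurs with probability p³ ≈ (0.00395285)³ ≈ 6.17632356e-08.
By linearity: E[X] = C(160, 3)·p³ ≈ 669920 · 6.17632356e-08 ≈ 0.041376.
Since α = 3/2 > 1, p = c/n^{3/2} = o(1/n) is below the triangle threshold p ~ 1/n. Asymptotically E[X] ~ (c³/6)·n^{3(1−α)} = (8³/6)·n^{-1.5} → 0, so by Markov's inequality G has no triangles w.h.p.

E[X] ≈ 0.041376; in regime p = Θ(1/n^{3/2}) E[X] tends to 0 (below the triangle threshold p ~ 1/n).


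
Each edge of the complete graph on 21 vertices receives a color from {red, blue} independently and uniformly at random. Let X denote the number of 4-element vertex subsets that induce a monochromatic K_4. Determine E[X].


Let X = Σ_S X_S over the C(21, 4) = 5985 subsets S of size 4, where X_S = 1 if the K_4 on S is monochromatic.
For a fixed S, the K_4 on S has C(4, 2) = 6 edges. P[all 6 edges red] = (1/2)^6, and likewise for blue, so P[monochromatic] = 2·(1/2)^6 = 2^{1 − 6} = 1/32.
By linearity: E[X] = C(21, 4) · 2^{1 − 6} = 5985 · 1/32 = 5985/32.
Numerically: E[X] ≈ 187.031.

E[X] = C(21,4)·2^(1−C(4,2)) = 5985/32 ≈ 187.031.


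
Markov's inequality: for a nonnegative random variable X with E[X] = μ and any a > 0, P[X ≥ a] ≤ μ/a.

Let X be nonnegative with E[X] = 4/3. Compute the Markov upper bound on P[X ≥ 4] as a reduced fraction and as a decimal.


μ = E[X] = 4/3, a = 4.
Markov: P[X ≥ 4] ≤ μ/a = (4/3)/4 = 1/3.
Numerically: ≈ 0.33333.
(Since a = 4 > μ = 1.33333, the bound 1/3 is < 1 and informative.)

P[X ≥ 4] ≤ 1/3 ≈ 0.33333.


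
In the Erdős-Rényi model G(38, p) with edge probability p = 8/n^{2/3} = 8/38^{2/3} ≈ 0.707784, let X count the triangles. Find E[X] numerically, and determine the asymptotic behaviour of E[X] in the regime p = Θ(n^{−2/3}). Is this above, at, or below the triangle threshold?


Number of potential triangles: C(38, 3) = 8436.
Each occurs with probability p³ ≈ (0.707784)³ ≈ 3.54570637e-01.
By linearity: E[X] = C(38, 3)·p³ ≈ 8436 · 3.54570637e-01 ≈ 2991.157895.
Since α = 2/3 < 1, p = c/n^{2/3} ≫ 1/n is above the triangle threshold p ~ 1/n. Asymptotically E[X] ~ (c³/6)·n^{3(1−α)} = (8³/6)·n^{1} → ∞; triangles are abundant w.h.p.

E[X] ≈ 2991.157895; in regime p = Θ(1/n^{2/3}) E[X] diverges (above the triangle threshold p ~ 1/n).


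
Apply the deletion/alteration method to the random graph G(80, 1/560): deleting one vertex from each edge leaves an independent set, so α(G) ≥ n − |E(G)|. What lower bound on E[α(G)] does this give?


E[|E(G)|] = C(80, 2)·p = 3160 · (1/560) = 79/14.
E[α(G)] ≥ n − E[|E(G)|] = 80 − 79/14 = 1041/14.
Numerically: ≈ 74.3571.
(This is only a lower bound; the true E[α(G)] may be larger.)

E[α(G)] ≥ 1041/14 ≈ 74.3571.


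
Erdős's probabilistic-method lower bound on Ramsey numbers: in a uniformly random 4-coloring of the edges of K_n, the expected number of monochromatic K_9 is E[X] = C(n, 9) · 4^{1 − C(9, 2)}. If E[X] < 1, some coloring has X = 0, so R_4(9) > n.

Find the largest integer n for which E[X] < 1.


We need C(n, 9) · 4^{1 − 36} < 1, i.e. C(n, 9) < 4^{36 − 1} = 1180591620717411303424.
Check values of n near the boundary:
  n = 912: C(912, 9) = 1156095740032081475120; 1156095740032081475120 < 1180591620717411303424? YES
  n = 913: C(913, 9) = 1167605542753639808390; 1167605542753639808390 < 1180591620717411303424? YES
  n = 914: C(914, 9) = 1179217089587653905932; 1179217089587653905932 < 1180591620717411303424? YES
  n = 915: C(915, 9) = 1190931166636537885130; 1190931166636537885130 < 1180591620717411303424? NO
The largest n with C(n, 9) < 1180591620717411303424 is n = 914 (where E[X] = 294804272396913476483/295147905179352825856 ≈ 0.99884). Hence R_4(9) > 914, i.e. R_4(9) ≥ 915.

Largest n = 914; hence R_4(9) > 914.


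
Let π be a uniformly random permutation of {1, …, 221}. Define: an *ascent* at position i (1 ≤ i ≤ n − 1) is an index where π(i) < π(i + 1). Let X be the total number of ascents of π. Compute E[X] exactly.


Write X = Σ X_I over i = 1, …, 220, with X_I the indicator of one ascent.
There are 220 indicators.
For each fixed i, the pair (π(i), π(i+1)) is a uniformly random ordered pair of distinct values from {1, …, 221}; by symmetry P[π(i) < π(i+1)] = 1/2.
By linearity: E[X] = 220 · (1/2) = (221 − 1) · (1/2) = 110 ≈ 110.000000.

E[X] = 110 = 110.000000.


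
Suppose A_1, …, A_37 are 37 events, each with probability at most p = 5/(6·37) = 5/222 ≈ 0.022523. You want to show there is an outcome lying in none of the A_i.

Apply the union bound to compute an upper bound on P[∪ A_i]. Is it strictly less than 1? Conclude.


Union bound: P[∪_{i=1}^{37} A_i] ≤ Σ_i P[A_i] ≤ 37·p = 37·(5/222) = 5/6.
Numerically: 5/6 ≈ 0.833333.
Is 5/6 < 1? YES.
Since P[∪ A_i] ≤ 5/6 < 1, the complement has P[∩ A_i^c] ≥ 1 − 5/6 = 1/6 > 0, so some outcome avoids every A_i.

37·p = 5/6 ≈ 0.833333; existence CERTIFIED by the union bound.


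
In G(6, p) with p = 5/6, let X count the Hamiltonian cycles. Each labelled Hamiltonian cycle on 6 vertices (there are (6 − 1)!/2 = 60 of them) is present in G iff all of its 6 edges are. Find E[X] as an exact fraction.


K_6 has (6 − 1)!/2 = 60 labelled Hamiltonian cycles.
For each such Hamiltonian cycle H, let X_H = 1 if all 6 edges of H are present in G. Then P[X_H = 1] = p^{6} = (5/6)^{6} = 15625/46656.
By linearity: E[X] = Σ_H E[X_H] = 60 · p^{6} = 60 · 15625/46656 = 78125/3888.
Numerically: E[X] ≈ 20.1.

E[X] = 60 · (5/6)^{6} = 78125/3888 ≈ 20.1.


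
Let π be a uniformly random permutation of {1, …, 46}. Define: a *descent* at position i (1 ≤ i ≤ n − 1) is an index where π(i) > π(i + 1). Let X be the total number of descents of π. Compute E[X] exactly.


Write X = Σ X_I over i = 1, …, 45, with X_I the indicator of one descent.
There are 45 indicators.
For each fixed i, the pair (π(i), π(i+1)) is a uniformly random ordered pair of distinct values from {1, …, 46}; by symmetry P[π(i) > π(i+1)] = 1/2.
By linearity: E[X] = 45 · (1/2) = (46 − 1) · (1/2) = 45/2 ≈ 22.500000.

E[X] = 45/2 = 22.500000.


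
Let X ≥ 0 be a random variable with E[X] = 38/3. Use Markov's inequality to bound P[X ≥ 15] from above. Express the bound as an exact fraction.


μ = E[X] = 38/3, a = 15.
Markov: P[X ≥ 15] ≤ μ/a = (38/3)/15 = 38/45.
Numerically: ≈ 0.844.
(Since a = 15 > μ = 12.667, the bound 38/45 is < 1 and informative.)

P[X ≥ 15] ≤ 38/45 ≈ 0.844.


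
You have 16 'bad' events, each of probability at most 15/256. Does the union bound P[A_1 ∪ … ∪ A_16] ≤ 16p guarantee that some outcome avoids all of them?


Union bound: P[∪_{i=1}^{16} A_i] ≤ Σ_i P[A_i] ≤ 16·p = 16·(15/256) = 15/16.
Numerically: 15/16 ≈ 0.9375000.
Is 15/16 < 1? YES.
Since P[∪ A_i] ≤ 15/16 < 1, the complement has P[∩ A_i^c] ≥ 1 − 15/16 = 1/16 > 0, so some outcome avoids every A_i.

16·p = 15/16 ≈ 0.9375000; existence CERTIFIED by the union bound.


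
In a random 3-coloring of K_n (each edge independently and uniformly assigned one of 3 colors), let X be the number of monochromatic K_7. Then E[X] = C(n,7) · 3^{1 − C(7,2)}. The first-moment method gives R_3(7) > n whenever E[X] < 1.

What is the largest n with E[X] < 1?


We need C(n, 7) · 3^{1 − 21} < 1, i.e. C(n, 7) < 3^{21 − 1} = 3486784401.
Check values of n near the boundary:
  n = 79: C(79, 7) = 2898753715; 2898753715 < 3486784401? YES
  n = 80: C(80, 7) = 3176716400; 3176716400 < 3486784401? YES
  n = 81: C(81, 7) = 3477216600; 3477216600 < 3486784401? YES
  n = 82: C(82, 7) = 3801756816; 3801756816 < 3486784401? NO
  n = 83: C(83, 7) = 4151918628; 4151918628 < 3486784401? NO
The largest n with C(n, 7) < 3486784401 is n = 81 (where E[X] = 42928600/43046721 ≈ 0.9973). Hence R_3(7) > 81, i.e. R_3(7) ≥ 82.

Largest n = 81; hence R_3(7) > 81.


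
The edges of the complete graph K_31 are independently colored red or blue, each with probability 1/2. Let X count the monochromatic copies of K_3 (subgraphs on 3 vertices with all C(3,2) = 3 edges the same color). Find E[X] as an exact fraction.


Let X = Σ_S X_S over the C(31, 3) = 4495 subsets S of size 3, where X_S = 1 if the K_3 on S is monochromatic.
For a fixed S, the K_3 on S has C(3, 2) = 3 edges. P[all 3 edges red] = (1/2)^3, and likewise for blue, so P[monochromatic] = 2·(1/2)^3 = 2^{1 − 3} = 1/4.
By linearity: E[X] = C(31, 3) · 2^{1 − 3} = 4495 · 1/4 = 4495/4.
Numerically: E[X] ≈ 1123.750000.

E[X] = C(31,3)·2^(1−C(3,2)) = 4495/4 ≈ 1123.750000.


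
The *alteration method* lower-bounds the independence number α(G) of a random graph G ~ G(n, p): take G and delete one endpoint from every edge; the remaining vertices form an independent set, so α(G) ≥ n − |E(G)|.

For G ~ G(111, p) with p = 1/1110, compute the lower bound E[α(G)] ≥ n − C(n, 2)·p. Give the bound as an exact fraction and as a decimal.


E[|E(G)|] = C(111, 2)·p = 6105 · (1/1110) = 11/2.
E[α(G)] ≥ n − E[|E(G)|] = 111 − 11/2 = 211/2.
Numerically: ≈ 105.500000.
(This is only a lower bound; the true E[α(G)] may be larger.)

E[α(G)] ≥ 211/2 ≈ 105.500000.
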